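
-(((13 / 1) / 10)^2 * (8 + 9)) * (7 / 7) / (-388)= 0.07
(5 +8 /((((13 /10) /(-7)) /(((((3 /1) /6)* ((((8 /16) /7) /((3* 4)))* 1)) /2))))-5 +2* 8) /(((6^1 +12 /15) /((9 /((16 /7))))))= 130515 /14144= 9.23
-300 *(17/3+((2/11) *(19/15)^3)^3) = -1170136529766428/682241484375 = -1715.14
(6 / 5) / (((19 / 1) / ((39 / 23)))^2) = 9126 / 954845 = 0.01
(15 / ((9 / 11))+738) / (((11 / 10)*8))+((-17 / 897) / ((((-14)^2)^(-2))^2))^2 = 27694854643587006128411 / 35402796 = 782278739893510.28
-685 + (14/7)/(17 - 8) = -6163/9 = -684.78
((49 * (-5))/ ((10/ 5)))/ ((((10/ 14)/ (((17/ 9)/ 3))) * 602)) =-833/ 4644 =-0.18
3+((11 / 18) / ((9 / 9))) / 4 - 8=-349 / 72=-4.85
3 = 3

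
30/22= 1.36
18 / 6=3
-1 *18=-18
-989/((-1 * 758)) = 989/758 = 1.30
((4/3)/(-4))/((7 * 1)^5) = -1/50421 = -0.00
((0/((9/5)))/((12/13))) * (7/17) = 0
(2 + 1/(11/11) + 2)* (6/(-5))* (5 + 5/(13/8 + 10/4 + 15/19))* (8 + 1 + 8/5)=-95294/249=-382.71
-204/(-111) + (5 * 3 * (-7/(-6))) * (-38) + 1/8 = -196259/296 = -663.04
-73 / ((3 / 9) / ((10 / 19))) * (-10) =1152.63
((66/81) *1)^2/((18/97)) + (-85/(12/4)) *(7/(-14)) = 232843/13122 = 17.74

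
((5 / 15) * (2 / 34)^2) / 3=1 / 2601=0.00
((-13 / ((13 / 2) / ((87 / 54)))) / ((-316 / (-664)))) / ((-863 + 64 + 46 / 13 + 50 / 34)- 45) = 0.01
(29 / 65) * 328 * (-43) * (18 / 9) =-12585.11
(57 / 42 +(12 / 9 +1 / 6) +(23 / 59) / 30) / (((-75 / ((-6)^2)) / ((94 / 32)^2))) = -78554249 / 6608000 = -11.89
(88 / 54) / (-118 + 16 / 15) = -110 / 7893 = -0.01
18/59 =0.31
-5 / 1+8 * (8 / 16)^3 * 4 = -1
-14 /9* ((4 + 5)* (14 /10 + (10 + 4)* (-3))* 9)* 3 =76734 /5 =15346.80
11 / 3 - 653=-1948 / 3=-649.33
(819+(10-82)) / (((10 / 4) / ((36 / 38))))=26892 / 95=283.07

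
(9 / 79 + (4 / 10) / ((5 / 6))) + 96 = 190773 / 1975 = 96.59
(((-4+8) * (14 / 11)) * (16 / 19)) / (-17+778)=896 / 159049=0.01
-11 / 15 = -0.73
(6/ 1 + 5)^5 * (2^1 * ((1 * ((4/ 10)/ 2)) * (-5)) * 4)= -1288408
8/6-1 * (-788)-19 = 2311/3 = 770.33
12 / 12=1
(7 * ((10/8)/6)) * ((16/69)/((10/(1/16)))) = 7/3312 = 0.00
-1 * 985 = -985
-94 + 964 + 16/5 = 4366/5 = 873.20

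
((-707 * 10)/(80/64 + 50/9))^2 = 52881984/49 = 1079224.16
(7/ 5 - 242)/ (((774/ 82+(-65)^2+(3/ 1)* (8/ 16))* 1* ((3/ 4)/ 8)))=-1052224/ 1736735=-0.61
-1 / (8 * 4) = -1 / 32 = -0.03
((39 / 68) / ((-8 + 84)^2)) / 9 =13 / 1178304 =0.00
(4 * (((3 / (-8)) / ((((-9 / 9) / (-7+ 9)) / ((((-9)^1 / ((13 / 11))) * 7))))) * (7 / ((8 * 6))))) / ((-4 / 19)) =92169 / 832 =110.78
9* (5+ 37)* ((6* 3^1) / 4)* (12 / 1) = 20412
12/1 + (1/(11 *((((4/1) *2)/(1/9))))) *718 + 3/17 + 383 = 2666431/6732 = 396.08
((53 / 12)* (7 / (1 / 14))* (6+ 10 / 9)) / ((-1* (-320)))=2597 / 270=9.62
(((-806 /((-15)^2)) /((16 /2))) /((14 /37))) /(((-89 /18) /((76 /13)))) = 21793 /15575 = 1.40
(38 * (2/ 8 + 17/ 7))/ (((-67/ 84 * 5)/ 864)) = -1477440/ 67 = -22051.34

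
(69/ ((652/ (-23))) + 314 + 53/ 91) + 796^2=37612224899/ 59332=633928.15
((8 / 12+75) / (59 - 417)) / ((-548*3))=227 / 1765656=0.00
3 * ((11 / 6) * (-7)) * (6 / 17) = -231 / 17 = -13.59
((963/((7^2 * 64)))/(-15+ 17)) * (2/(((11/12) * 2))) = 2889/17248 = 0.17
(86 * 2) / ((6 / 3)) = 86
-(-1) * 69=69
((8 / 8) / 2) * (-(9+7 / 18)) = -4.69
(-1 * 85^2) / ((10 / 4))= -2890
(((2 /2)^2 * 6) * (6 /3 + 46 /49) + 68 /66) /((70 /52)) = 784628 /56595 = 13.86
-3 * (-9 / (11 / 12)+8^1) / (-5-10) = -4 / 11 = -0.36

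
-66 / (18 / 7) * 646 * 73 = -1210388.67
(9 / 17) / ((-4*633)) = -3 / 14348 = -0.00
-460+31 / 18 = -8249 / 18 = -458.28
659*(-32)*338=-7127744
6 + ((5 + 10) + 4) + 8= 33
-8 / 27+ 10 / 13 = 166 / 351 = 0.47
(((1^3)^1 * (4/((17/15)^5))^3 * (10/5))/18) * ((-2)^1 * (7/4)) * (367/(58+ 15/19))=-75996581985351562500000/3197326548536464240781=-23.77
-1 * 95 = -95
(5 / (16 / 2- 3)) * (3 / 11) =3 / 11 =0.27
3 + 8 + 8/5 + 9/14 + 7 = 1417/70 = 20.24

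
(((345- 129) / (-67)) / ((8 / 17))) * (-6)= 2754 / 67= 41.10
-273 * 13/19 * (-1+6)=-17745/19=-933.95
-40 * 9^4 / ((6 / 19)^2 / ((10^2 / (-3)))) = 87723000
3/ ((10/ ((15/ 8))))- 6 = -87/ 16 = -5.44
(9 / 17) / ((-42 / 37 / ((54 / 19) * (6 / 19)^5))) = -0.00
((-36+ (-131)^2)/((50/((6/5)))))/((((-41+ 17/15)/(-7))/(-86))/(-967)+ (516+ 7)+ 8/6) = 1794428055/2289242254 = 0.78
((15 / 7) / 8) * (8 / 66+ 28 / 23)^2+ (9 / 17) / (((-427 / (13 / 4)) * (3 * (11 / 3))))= 2674081211 / 5575695972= 0.48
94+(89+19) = 202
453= 453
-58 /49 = -1.18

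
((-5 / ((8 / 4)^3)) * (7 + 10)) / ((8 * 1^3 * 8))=-85 / 512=-0.17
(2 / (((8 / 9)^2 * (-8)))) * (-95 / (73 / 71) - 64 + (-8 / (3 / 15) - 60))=1516077 / 18688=81.13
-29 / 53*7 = -203 / 53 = -3.83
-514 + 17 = -497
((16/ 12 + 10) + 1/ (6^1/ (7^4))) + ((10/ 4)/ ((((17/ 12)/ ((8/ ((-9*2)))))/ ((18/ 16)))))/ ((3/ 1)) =13981/ 34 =411.21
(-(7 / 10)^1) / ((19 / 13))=-91 / 190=-0.48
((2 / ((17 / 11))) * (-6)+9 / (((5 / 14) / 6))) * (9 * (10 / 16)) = 13716 / 17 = 806.82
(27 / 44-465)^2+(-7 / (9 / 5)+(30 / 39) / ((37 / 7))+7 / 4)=215652.70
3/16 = 0.19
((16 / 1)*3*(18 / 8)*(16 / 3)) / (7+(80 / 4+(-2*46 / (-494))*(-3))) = 47424 / 2177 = 21.78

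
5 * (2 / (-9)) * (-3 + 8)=-5.56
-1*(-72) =72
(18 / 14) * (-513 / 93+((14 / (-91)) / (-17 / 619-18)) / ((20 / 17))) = -2229645213 / 314795390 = -7.08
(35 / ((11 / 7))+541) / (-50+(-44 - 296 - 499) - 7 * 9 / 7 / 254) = -1573784 / 2483965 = -0.63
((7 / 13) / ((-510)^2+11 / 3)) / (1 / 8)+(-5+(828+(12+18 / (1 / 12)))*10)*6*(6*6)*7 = 23127200754864 / 1449149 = 15959160.00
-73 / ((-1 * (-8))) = -73 / 8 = -9.12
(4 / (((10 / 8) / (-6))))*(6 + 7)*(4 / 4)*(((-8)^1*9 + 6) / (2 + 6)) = 10296 / 5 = 2059.20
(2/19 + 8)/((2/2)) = 154/19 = 8.11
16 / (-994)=-8 / 497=-0.02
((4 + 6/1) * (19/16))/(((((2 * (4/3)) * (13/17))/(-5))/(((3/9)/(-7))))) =8075/5824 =1.39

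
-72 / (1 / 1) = -72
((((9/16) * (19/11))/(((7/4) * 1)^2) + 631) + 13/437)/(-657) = -16523263/17194639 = -0.96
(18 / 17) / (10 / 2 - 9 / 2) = 36 / 17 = 2.12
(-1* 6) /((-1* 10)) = 3 /5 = 0.60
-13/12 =-1.08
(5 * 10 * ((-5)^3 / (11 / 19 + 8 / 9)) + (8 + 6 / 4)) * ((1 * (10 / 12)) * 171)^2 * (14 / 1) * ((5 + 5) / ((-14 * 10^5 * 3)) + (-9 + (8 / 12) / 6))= 8623060288947673 / 803200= 10735881833.85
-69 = -69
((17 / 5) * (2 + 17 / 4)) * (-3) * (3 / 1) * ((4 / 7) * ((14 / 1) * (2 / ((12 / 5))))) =-1275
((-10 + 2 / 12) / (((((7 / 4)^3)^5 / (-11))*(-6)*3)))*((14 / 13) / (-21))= 348429221888 / 4999182269969979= 0.00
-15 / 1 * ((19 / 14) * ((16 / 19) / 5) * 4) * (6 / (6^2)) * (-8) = 128 / 7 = 18.29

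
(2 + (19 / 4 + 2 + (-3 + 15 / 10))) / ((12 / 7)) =203 / 48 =4.23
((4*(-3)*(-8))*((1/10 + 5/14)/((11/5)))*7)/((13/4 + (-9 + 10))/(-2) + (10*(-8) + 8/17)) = -1.71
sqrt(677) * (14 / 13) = 14 * sqrt(677) / 13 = 28.02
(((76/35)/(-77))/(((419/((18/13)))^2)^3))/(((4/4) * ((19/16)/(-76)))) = 165435457536/70388712449721923139537655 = 0.00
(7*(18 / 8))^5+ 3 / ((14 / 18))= 6947083449 / 7168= 969180.17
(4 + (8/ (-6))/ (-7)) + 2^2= 172/ 21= 8.19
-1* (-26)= 26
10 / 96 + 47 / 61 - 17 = -47215 / 2928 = -16.13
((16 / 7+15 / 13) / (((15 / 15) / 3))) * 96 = 90144 / 91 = 990.59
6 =6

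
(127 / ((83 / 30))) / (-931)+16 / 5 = 3.15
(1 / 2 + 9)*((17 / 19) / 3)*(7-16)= -51 / 2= -25.50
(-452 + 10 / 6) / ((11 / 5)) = -6755 / 33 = -204.70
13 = 13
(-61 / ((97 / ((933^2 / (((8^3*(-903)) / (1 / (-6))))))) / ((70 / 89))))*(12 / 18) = -29499905 / 285096192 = -0.10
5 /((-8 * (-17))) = 5 /136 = 0.04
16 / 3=5.33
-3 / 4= -0.75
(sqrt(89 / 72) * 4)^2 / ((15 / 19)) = 3382 / 135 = 25.05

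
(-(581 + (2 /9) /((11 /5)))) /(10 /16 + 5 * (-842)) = 460232 /3333825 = 0.14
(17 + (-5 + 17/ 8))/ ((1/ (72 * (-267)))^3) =-100350543708864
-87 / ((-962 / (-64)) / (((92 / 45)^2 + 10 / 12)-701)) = 1307898608 / 324675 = 4028.33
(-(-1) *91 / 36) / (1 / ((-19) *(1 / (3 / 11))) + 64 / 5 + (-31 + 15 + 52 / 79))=-7512505 / 7596756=-0.99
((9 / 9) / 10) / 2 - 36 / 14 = -2.52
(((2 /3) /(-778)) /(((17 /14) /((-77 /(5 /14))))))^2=227768464 /9839648025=0.02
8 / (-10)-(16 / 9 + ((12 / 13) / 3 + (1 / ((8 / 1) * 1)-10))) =32711 / 4680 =6.99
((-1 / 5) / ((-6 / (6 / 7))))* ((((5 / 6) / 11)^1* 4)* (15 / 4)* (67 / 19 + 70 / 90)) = 1840 / 13167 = 0.14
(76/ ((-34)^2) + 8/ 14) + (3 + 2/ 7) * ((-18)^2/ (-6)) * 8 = -2870215/ 2023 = -1418.79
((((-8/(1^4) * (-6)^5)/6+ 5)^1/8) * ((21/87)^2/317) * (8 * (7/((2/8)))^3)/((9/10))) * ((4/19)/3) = 446307868160/136764261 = 3263.34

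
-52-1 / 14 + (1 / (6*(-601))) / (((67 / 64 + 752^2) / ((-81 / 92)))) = -364708844521317 / 7004010731606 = -52.07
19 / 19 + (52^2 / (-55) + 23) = -1384 / 55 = -25.16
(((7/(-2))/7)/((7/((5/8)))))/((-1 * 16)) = 0.00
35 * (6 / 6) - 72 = -37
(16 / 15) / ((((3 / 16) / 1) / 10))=512 / 9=56.89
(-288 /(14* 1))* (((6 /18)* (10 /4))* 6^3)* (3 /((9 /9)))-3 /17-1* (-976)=-1205797 /119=-10132.75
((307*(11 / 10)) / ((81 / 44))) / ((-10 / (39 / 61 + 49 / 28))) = -21656701 / 494100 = -43.83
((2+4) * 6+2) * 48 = 1824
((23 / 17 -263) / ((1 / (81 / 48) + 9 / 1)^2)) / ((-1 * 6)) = 540432 / 1140377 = 0.47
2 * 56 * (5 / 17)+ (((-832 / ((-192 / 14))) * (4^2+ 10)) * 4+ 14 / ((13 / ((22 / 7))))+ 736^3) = 398694601.66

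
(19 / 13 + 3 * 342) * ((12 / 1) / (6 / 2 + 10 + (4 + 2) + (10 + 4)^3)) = 53428 / 11973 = 4.46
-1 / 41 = -0.02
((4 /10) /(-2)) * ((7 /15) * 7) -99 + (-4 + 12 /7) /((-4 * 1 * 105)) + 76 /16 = -1394999 /14700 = -94.90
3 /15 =1 /5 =0.20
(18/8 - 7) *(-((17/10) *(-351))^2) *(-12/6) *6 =-2029490073/100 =-20294900.73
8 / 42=4 / 21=0.19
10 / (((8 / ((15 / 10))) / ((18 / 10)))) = 27 / 8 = 3.38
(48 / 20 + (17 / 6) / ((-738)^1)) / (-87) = -53051 / 1926180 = -0.03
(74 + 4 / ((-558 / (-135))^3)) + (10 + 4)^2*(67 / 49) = 20380419 / 59582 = 342.06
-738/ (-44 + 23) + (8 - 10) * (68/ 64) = 1849/ 56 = 33.02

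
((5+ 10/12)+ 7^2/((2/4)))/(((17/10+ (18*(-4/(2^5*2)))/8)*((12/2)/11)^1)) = 548240/4491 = 122.08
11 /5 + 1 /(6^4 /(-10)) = 7103 /3240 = 2.19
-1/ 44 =-0.02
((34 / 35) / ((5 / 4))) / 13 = 136 / 2275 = 0.06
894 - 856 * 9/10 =618/5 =123.60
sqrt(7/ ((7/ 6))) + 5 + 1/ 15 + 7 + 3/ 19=sqrt(6) + 3484/ 285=14.67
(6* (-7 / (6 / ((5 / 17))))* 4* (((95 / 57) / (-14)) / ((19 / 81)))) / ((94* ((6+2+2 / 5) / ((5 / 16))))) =5625 / 3400544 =0.00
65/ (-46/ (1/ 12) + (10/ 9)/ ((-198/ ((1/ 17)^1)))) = -0.12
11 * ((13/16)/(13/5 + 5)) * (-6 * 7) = -15015/304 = -49.39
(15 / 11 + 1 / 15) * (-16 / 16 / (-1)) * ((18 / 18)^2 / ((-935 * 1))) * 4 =-0.01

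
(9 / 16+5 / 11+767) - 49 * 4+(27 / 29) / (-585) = 189771847 / 331760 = 572.02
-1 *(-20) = 20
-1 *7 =-7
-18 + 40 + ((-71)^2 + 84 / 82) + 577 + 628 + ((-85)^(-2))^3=96938740001093791 / 15463130140625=6269.02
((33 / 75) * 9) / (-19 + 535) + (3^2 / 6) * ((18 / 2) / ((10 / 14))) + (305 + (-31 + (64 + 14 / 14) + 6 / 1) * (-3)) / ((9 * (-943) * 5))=689859461 / 36494100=18.90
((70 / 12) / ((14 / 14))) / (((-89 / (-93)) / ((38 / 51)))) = 20615 / 4539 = 4.54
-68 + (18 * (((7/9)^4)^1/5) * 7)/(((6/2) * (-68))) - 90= -58759627/371790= -158.05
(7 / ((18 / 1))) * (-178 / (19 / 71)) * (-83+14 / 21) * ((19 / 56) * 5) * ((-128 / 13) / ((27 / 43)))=-413009840 / 729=-566542.99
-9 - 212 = -221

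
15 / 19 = 0.79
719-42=677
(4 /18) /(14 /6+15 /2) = 4 /177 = 0.02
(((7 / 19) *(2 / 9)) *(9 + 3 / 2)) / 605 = 49 / 34485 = 0.00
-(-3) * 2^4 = 48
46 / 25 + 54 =1396 / 25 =55.84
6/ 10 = 3/ 5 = 0.60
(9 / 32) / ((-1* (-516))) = 3 / 5504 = 0.00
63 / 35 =9 / 5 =1.80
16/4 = 4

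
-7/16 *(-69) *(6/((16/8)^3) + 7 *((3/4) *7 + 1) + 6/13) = 564627/416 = 1357.28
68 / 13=5.23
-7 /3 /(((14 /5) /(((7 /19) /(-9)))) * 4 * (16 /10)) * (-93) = -5425 /10944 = -0.50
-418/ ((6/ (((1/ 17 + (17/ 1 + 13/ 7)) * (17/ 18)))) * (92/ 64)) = -3763672/ 4347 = -865.81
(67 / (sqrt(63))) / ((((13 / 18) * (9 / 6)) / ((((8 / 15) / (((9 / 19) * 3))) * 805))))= 936928 * sqrt(7) / 1053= 2354.11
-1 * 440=-440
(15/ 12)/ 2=0.62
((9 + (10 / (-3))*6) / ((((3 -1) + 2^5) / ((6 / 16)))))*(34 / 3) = -11 / 8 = -1.38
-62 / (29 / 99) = -6138 / 29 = -211.66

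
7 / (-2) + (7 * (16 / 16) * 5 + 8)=79 / 2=39.50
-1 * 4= -4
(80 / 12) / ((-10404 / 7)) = -35 / 7803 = -0.00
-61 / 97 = -0.63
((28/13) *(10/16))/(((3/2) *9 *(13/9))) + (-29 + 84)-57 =-1.93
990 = 990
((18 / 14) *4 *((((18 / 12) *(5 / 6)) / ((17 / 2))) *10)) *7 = 900 / 17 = 52.94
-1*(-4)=4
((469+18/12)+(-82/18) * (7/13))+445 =213653/234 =913.05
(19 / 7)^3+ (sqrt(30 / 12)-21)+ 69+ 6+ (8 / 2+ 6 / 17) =sqrt(10) / 2+ 456859 / 5831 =79.93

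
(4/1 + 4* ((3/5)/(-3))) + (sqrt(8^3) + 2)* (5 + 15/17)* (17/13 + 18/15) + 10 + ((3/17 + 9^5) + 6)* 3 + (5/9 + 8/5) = 52160* sqrt(2)/221 + 1762357301/9945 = 177544.17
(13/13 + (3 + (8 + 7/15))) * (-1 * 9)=-112.20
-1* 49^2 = -2401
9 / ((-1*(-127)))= 9 / 127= 0.07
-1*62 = -62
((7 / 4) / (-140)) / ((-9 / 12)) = 1 / 60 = 0.02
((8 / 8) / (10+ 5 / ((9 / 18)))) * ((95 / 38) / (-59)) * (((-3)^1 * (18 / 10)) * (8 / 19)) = 27 / 5605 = 0.00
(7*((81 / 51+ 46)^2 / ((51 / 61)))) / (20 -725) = -279463387 / 10390995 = -26.89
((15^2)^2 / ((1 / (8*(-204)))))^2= 6826064400000000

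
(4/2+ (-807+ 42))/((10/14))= -5341/5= -1068.20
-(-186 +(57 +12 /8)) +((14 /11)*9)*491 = 126537 /22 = 5751.68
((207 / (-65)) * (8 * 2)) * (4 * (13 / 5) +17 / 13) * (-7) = 17643024 / 4225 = 4175.86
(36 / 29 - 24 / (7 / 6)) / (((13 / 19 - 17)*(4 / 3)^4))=1509759 / 4027520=0.37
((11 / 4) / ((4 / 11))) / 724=121 / 11584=0.01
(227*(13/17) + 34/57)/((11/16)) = 2700560/10659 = 253.36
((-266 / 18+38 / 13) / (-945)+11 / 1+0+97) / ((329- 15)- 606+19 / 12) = -47769628 / 128439675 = -0.37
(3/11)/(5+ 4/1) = 1/33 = 0.03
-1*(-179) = 179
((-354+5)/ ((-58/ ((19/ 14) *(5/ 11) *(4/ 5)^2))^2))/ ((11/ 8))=-16126592/ 1371229475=-0.01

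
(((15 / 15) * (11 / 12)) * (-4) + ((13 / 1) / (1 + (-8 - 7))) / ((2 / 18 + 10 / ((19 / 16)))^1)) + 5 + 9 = 626537 / 61278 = 10.22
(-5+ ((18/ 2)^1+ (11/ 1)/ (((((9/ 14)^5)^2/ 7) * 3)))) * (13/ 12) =72521961999383/ 31381059609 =2311.01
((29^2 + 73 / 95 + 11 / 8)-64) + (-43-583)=116389 / 760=153.14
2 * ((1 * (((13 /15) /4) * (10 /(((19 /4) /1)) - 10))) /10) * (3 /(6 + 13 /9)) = -351 /2546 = -0.14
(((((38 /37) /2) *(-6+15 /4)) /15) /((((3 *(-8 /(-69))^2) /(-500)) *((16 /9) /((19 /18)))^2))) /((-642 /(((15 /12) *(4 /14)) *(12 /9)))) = -453551375 /1816199168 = -0.25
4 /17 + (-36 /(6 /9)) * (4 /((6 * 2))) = -302 /17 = -17.76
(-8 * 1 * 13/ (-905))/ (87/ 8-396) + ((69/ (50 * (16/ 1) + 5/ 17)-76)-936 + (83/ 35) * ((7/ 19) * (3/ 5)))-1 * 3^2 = -18857927243849/ 18481100025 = -1020.39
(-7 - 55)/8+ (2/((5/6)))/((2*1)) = -131/20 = -6.55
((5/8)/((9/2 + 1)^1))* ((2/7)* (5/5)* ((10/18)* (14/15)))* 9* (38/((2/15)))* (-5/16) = -2375/176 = -13.49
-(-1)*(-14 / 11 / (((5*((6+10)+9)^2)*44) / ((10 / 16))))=-0.00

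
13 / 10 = 1.30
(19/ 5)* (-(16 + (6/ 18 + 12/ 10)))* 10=-9994/ 15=-666.27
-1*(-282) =282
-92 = -92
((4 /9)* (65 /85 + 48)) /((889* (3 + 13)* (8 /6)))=829 /725424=0.00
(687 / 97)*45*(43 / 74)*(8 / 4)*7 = 9305415 / 3589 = 2592.76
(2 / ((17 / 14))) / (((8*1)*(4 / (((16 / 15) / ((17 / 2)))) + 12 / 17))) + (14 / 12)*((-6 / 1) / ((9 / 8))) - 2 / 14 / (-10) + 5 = -159731 / 132930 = -1.20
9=9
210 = 210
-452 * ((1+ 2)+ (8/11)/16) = -15142/11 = -1376.55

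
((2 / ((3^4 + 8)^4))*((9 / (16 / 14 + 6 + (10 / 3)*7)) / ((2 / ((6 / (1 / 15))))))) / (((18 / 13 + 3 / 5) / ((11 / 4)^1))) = 405405 / 690666588928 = 0.00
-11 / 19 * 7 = -77 / 19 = -4.05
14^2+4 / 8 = 196.50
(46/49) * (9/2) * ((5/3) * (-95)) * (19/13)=-622725/637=-977.59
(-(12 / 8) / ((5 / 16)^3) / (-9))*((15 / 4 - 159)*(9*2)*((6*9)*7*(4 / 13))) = -2884460544 / 1625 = -1775052.64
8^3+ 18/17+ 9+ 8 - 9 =521.06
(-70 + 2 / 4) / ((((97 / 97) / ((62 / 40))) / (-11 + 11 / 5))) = 47399 / 50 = 947.98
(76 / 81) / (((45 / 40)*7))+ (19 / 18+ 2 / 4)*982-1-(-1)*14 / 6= 1529.01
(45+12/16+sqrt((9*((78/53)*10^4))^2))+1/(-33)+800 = 932556655/6996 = 133298.55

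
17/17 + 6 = 7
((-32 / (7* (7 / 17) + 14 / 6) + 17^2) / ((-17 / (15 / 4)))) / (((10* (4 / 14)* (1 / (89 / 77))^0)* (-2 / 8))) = 6639 / 76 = 87.36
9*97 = 873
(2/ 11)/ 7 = 2/ 77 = 0.03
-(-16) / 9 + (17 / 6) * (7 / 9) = 215 / 54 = 3.98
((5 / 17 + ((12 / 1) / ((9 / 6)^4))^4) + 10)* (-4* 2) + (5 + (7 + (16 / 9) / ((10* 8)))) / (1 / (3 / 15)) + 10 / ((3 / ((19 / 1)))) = -60795275497 / 225862425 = -269.17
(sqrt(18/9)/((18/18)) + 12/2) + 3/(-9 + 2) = sqrt(2) + 39/7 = 6.99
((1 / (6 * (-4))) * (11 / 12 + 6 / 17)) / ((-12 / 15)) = 1295 / 19584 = 0.07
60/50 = 6/5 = 1.20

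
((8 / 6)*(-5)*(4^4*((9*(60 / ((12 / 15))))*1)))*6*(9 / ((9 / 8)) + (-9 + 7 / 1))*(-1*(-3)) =-124416000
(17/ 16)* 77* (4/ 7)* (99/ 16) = 18513/ 64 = 289.27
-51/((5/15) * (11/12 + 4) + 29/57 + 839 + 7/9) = -11628/191959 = -0.06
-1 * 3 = -3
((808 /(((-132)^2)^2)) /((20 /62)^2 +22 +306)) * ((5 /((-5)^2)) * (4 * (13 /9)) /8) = 1261793 /1076919490563840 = 0.00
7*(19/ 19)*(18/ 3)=42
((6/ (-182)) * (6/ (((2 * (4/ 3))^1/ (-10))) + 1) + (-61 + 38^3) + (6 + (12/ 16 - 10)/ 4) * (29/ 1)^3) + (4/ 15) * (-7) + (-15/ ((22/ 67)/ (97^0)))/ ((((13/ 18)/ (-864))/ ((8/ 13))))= 557085741781/ 3123120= 178374.75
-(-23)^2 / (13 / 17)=-8993 / 13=-691.77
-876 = -876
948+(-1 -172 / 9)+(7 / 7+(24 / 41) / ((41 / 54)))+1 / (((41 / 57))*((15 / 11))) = 70401241 / 75645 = 930.68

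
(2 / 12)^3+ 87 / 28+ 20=34945 / 1512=23.11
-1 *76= -76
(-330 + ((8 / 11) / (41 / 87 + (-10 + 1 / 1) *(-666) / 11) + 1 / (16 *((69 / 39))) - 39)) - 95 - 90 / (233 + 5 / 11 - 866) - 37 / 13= -4053818650766617 / 8686744100944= -466.67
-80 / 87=-0.92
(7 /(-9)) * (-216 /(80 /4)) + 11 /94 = 4003 /470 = 8.52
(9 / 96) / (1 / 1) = 3 / 32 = 0.09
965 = 965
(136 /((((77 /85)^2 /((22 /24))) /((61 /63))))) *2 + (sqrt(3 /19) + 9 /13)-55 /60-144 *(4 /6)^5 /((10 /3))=sqrt(57) /19 + 7635396997 /26486460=288.67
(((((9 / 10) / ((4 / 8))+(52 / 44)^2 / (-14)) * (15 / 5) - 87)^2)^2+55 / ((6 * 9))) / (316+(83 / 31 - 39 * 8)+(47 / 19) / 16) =3682419753801708977232413783 / 559193510658327496875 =6585233.35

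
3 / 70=0.04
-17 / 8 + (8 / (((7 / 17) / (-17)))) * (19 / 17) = -20791 / 56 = -371.27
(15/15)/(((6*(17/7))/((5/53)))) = 35/5406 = 0.01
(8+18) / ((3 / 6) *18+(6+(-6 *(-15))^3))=26 / 729015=0.00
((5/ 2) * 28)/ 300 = 7/ 30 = 0.23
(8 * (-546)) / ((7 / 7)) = -4368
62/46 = 31/23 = 1.35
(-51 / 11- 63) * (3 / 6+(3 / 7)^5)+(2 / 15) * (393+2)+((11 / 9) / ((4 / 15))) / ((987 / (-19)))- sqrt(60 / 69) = 5562530497 / 312811884- 2 * sqrt(115) / 23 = 16.85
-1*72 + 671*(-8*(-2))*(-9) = -96696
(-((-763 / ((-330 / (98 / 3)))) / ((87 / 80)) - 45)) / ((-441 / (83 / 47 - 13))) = -71696 / 115101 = -0.62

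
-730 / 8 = -365 / 4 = -91.25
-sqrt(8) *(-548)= 1096 *sqrt(2)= 1549.98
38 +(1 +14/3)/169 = 19283/507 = 38.03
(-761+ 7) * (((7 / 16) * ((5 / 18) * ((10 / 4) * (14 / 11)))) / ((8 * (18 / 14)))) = -28.35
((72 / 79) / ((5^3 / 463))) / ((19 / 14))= 466704 / 187625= 2.49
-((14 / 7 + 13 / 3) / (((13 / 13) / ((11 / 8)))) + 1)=-233 / 24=-9.71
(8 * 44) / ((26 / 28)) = 4928 / 13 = 379.08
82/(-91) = -82/91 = -0.90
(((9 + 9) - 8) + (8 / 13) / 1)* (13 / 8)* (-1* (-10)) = 345 / 2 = 172.50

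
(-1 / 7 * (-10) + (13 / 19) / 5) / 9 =347 / 1995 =0.17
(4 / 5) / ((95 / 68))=272 / 475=0.57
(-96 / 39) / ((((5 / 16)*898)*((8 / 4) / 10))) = -256 / 5837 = -0.04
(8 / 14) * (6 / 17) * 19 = 456 / 119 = 3.83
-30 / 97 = -0.31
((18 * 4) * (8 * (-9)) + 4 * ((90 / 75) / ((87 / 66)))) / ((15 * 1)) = -250384 / 725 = -345.36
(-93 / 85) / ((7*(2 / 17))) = -93 / 70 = -1.33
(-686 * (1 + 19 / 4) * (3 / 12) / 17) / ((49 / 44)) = -1771 / 34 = -52.09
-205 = -205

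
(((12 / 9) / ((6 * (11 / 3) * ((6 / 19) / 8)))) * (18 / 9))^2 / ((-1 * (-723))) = 0.01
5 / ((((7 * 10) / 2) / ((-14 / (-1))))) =2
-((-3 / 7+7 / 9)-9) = 545 / 63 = 8.65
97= 97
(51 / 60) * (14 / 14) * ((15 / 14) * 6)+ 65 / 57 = 10541 / 1596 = 6.60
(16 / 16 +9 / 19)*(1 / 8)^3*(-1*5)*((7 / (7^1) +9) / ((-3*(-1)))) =-175 / 3648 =-0.05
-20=-20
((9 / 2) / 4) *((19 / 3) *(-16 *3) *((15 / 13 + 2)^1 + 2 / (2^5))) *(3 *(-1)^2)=-343197 / 104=-3299.97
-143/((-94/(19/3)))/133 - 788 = -1555369/1974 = -787.93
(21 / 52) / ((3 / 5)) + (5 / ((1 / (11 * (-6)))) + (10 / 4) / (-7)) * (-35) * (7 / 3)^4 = 1443604085 / 4212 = 342736.01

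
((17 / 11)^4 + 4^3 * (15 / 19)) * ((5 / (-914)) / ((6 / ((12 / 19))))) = -78211295 / 2415428257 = -0.03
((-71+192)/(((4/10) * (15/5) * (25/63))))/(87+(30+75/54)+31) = 1.70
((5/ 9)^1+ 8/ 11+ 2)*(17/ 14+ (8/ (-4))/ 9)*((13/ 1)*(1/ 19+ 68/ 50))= 1288625/ 21546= 59.81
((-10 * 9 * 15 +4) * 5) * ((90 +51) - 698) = 3748610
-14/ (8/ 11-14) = 77/ 73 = 1.05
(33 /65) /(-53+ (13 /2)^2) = -0.05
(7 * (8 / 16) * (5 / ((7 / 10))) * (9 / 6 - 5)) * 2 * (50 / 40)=-875 / 4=-218.75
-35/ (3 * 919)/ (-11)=0.00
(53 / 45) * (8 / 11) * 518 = 219632 / 495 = 443.70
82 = 82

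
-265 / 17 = -15.59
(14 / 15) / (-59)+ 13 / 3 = 3821 / 885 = 4.32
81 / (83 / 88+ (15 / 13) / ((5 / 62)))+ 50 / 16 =1177487 / 139576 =8.44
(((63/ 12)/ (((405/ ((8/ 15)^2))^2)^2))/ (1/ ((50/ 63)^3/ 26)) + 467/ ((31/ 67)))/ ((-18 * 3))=-21373100529446531881328071/ 1143487177164290757093750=-18.69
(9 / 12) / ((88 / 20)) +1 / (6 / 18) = 279 / 88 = 3.17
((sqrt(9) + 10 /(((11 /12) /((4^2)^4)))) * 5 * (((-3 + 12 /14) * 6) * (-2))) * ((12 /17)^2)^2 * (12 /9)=1644456038400 /54043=30428659.37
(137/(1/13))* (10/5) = 3562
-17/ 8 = -2.12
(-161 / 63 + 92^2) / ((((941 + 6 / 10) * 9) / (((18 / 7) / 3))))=4945 / 5778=0.86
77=77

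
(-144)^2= 20736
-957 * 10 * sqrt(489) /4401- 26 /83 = -3190 * sqrt(489) /1467- 26 /83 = -48.40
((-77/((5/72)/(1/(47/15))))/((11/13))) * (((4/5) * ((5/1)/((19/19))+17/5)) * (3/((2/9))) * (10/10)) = -44579808/1175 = -37940.26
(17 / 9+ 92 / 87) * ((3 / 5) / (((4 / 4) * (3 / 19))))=14611 / 1305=11.20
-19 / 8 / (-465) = 19 / 3720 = 0.01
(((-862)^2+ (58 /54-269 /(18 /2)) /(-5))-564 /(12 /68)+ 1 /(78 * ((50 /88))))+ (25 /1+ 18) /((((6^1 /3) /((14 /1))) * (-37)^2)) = 8887847670467 /12012975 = 739854.01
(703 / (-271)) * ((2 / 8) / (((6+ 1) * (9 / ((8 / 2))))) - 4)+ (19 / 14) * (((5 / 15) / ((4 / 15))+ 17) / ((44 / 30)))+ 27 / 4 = 33.97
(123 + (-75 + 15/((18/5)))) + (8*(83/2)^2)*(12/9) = 110537/6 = 18422.83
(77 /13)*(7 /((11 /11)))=539 /13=41.46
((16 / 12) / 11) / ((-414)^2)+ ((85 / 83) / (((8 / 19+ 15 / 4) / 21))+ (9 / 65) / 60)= 249484856894161 / 48365461673100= 5.16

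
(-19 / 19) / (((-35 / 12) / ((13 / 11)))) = 156 / 385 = 0.41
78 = 78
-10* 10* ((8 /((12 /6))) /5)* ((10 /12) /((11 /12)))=-800 /11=-72.73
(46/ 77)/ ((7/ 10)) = 460/ 539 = 0.85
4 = 4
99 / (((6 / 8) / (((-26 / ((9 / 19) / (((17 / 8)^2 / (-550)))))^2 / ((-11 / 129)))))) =-219107905627 / 696960000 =-314.38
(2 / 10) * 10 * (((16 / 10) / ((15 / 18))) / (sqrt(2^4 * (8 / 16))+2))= 0.80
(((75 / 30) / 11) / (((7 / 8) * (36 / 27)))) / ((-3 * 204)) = -5 / 15708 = -0.00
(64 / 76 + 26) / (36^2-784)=255 / 4864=0.05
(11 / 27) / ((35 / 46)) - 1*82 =-76984 / 945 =-81.46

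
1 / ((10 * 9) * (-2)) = -1 / 180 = -0.01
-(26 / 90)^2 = -0.08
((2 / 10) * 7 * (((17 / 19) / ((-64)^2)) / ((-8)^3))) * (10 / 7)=-17 / 19922944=-0.00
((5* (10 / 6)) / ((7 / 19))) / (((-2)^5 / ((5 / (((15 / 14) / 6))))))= -475 / 24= -19.79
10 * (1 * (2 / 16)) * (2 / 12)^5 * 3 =0.00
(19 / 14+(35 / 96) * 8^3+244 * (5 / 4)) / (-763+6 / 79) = -1635853 / 2531382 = -0.65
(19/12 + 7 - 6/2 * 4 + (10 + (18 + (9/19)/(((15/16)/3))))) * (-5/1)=-29753/228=-130.50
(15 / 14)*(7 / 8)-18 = -273 / 16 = -17.06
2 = 2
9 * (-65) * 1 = -585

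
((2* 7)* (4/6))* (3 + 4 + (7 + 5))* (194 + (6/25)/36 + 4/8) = 7760816/225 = 34492.52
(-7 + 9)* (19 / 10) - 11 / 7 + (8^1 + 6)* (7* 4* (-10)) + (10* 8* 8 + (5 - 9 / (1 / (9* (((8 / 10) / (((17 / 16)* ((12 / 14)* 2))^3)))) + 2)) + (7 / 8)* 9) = -228134162341 / 69807080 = -3268.07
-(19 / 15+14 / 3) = -5.93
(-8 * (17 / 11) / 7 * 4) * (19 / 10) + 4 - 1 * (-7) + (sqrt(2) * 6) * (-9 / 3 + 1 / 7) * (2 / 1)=-240 * sqrt(2) / 7 - 933 / 385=-50.91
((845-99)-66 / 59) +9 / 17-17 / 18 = 13440595 / 18054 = 744.47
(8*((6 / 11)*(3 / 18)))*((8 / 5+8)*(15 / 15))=384 / 55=6.98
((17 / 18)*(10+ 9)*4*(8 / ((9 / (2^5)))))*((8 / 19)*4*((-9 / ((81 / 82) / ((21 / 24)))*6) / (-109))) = 1509.00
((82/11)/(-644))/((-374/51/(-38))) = -2337/38962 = -0.06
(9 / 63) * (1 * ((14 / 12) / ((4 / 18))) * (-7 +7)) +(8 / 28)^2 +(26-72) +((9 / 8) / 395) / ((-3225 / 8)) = -955406397 / 20806625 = -45.92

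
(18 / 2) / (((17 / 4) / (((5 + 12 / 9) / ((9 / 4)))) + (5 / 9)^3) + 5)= 1994544 / 1480691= 1.35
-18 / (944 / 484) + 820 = 95671 / 118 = 810.77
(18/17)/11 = 18/187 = 0.10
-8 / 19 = -0.42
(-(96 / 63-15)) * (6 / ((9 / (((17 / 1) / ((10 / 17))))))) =81787 / 315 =259.64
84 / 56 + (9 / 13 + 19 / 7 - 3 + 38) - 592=-100481 / 182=-552.09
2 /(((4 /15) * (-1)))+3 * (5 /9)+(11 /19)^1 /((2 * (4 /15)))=-2165 /456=-4.75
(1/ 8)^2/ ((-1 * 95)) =-1/ 6080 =-0.00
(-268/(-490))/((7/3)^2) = 1206/12005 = 0.10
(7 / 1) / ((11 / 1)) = 0.64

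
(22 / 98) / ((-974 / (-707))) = 1111 / 6818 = 0.16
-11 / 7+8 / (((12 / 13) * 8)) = -41 / 84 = -0.49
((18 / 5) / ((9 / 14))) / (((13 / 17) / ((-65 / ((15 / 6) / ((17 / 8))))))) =-2023 / 5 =-404.60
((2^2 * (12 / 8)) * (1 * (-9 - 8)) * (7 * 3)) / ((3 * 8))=-357 / 4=-89.25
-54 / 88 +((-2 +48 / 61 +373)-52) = 856661 / 2684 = 319.17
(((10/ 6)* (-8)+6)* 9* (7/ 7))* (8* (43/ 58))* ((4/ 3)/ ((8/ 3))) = -5676/ 29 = -195.72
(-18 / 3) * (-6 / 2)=18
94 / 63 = 1.49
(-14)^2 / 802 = 98 / 401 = 0.24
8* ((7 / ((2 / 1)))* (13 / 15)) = 364 / 15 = 24.27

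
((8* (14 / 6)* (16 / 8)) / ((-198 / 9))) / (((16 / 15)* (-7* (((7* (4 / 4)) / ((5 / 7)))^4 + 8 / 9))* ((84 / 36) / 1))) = 84375 / 7990784186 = 0.00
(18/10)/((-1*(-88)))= 9/440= 0.02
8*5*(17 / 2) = 340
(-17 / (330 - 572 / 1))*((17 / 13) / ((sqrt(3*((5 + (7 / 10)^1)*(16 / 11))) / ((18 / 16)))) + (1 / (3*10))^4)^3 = 18698350236437299 / 825925212684000000000000 + 35319106003809083*sqrt(2090) / 895488735398400000000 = 0.00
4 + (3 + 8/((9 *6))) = 193/27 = 7.15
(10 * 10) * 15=1500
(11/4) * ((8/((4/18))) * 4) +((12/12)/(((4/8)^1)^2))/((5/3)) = 1992/5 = 398.40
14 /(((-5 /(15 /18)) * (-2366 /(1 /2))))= 1 /2028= 0.00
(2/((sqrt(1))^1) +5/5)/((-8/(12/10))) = -9/20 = -0.45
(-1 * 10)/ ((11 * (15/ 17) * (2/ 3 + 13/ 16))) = -544/ 781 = -0.70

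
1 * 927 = 927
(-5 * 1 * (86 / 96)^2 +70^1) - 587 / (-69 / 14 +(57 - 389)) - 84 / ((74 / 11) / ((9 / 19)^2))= 9425164434523 / 145163448576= 64.93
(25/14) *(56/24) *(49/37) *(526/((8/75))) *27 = 217468125/296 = 734689.61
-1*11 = -11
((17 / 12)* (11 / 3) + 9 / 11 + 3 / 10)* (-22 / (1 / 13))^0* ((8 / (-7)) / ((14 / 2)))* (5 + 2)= -24998 / 3465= -7.21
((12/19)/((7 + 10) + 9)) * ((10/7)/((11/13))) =60/1463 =0.04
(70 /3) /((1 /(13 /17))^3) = 153790 /14739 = 10.43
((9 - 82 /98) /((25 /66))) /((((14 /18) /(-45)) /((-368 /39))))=52462080 /4459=11765.44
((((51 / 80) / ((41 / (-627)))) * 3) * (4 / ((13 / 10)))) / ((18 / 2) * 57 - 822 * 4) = 31977 / 986050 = 0.03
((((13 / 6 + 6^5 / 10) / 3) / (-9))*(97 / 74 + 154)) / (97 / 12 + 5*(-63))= 29872861 / 2044065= 14.61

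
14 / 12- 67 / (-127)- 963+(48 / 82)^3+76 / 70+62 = -1650670328129 / 1838123070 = -898.02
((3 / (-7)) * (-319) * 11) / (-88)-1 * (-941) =51739 / 56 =923.91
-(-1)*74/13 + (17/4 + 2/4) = 543/52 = 10.44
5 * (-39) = -195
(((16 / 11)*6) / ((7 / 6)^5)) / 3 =248832 / 184877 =1.35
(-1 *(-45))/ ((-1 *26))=-45/ 26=-1.73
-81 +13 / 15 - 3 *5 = -1427 / 15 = -95.13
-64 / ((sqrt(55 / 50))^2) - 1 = -651 / 11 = -59.18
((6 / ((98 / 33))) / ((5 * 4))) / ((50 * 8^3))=99 / 25088000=0.00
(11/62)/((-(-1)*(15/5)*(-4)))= -11/744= -0.01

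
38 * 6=228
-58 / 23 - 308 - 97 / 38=-273627 / 874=-313.07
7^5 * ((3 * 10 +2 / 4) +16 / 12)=3210137 / 6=535022.83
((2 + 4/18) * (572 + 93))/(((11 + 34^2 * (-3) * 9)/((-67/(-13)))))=-891100/3650517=-0.24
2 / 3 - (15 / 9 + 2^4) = -17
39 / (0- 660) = -13 / 220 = -0.06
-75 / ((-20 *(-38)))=-15 / 152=-0.10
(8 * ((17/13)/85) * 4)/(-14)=-16/455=-0.04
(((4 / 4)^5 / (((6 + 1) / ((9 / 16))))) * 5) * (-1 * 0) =0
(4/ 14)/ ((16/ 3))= 3/ 56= 0.05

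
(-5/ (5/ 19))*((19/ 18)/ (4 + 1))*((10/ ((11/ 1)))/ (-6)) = 361/ 594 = 0.61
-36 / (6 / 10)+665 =605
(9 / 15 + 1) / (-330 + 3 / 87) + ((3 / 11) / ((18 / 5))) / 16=-5767 / 50524320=-0.00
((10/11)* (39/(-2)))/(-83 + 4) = 195/869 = 0.22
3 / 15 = 1 / 5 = 0.20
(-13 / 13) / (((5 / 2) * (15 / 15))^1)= -2 / 5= -0.40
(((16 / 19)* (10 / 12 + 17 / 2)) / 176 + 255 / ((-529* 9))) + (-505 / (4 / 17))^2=24445775047427 / 5306928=4606389.05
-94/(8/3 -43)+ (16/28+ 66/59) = 200924/49973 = 4.02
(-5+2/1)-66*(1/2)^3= -45/4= -11.25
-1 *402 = -402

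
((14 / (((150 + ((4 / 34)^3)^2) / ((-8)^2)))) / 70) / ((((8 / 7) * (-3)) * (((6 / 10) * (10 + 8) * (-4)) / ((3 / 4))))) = 168962983 / 391028624712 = 0.00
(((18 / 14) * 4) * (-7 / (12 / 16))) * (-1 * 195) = 9360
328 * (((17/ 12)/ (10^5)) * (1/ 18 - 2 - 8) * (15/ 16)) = -124763/ 2880000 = -0.04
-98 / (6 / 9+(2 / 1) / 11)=-231 / 2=-115.50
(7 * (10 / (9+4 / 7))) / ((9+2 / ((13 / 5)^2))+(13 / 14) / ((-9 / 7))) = 1490580 / 1747427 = 0.85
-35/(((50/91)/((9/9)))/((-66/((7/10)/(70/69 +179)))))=24866842/23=1081167.04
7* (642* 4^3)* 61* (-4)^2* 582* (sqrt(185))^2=30224391966720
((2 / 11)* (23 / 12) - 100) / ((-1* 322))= 6577 / 21252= 0.31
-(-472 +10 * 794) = -7468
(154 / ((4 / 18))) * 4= 2772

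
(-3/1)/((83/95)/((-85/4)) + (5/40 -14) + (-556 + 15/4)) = 193800/36574331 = 0.01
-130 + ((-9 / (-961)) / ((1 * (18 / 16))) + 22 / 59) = -7349256 / 56699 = -129.62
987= 987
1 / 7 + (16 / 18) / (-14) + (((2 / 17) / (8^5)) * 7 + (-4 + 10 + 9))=264602041 / 17547264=15.08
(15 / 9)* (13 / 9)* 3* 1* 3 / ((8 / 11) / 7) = 5005 / 24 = 208.54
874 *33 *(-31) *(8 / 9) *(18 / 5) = -14305632 / 5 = -2861126.40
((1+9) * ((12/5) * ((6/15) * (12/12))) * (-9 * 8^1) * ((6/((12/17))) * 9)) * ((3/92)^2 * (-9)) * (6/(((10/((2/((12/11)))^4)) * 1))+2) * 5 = 234983673/10580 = 22210.18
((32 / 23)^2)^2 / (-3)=-1048576 / 839523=-1.25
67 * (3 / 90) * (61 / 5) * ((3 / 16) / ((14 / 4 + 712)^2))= 4087 / 409552200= 0.00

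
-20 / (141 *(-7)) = 20 / 987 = 0.02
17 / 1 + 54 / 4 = 61 / 2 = 30.50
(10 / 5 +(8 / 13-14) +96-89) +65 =788 / 13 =60.62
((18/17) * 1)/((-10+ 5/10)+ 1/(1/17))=12/85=0.14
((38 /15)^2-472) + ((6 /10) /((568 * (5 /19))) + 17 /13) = -154267807 /332280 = -464.27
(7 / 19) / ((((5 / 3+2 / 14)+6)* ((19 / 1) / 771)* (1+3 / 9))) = 340011 / 236816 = 1.44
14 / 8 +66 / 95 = 929 / 380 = 2.44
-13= -13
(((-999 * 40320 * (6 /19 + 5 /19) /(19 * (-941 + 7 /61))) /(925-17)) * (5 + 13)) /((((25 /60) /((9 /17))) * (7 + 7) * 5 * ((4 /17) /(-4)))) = -93824609472 /11758165295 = -7.98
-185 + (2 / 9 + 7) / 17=-28240 / 153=-184.58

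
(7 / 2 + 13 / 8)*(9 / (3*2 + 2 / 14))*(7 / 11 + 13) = 193725 / 1892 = 102.39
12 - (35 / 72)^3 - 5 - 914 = -338578811 / 373248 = -907.11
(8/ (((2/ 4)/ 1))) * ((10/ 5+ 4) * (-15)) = -1440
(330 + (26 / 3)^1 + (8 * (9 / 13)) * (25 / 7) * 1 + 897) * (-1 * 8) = -2741896 / 273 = -10043.58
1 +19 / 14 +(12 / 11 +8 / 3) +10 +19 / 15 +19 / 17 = 726457 / 39270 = 18.50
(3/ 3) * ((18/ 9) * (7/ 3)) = 14/ 3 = 4.67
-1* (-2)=2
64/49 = 1.31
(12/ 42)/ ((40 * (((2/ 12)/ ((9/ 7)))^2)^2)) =2125764/ 84035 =25.30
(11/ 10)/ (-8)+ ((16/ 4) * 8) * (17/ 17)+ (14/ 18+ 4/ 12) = 23741/ 720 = 32.97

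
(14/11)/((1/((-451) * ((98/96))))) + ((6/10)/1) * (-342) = -94939/120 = -791.16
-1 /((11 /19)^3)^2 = -47045881 /1771561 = -26.56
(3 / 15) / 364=0.00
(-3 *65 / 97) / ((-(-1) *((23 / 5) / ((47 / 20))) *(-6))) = 3055 / 17848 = 0.17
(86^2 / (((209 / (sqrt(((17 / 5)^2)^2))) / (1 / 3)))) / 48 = 534361 / 188100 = 2.84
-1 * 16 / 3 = -16 / 3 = -5.33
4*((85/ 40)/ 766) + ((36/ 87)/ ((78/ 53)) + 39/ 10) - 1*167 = -470159437/ 2887820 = -162.81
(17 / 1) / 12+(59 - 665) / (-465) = 5059 / 1860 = 2.72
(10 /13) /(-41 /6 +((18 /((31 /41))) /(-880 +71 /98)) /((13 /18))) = -53424780 /477193793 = -0.11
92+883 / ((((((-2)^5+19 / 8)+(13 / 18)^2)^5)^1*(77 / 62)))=16899415904642740742349988 / 183689371300481543289023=92.00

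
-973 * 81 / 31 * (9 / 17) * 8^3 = -363170304 / 527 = -689127.71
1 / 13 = 0.08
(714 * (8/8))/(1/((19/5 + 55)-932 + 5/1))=-3099474/5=-619894.80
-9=-9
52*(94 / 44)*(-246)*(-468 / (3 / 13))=609641136 / 11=55421921.45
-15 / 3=-5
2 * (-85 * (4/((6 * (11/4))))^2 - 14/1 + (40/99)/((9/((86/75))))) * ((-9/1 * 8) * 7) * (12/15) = 1247698816/81675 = 15276.39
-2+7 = 5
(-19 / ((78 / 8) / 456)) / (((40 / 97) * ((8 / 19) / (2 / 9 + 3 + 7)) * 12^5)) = -15302429 / 72783360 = -0.21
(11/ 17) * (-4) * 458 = -20152/ 17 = -1185.41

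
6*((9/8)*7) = 189/4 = 47.25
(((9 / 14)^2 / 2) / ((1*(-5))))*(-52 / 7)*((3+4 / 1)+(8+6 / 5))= 85293 / 17150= 4.97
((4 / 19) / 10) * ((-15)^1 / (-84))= 1 / 266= 0.00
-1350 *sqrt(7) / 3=-450 *sqrt(7)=-1190.59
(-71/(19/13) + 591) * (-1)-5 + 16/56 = -72769/133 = -547.14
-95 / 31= -3.06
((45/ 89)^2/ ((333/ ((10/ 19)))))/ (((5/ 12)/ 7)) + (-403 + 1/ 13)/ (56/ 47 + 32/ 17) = -11651856433803/ 88894943332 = -131.07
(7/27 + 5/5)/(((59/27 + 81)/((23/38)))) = 391/42674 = 0.01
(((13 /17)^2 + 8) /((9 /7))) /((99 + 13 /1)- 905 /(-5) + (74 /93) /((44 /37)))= 0.02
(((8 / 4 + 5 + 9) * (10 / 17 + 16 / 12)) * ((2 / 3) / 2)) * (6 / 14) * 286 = 64064 / 51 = 1256.16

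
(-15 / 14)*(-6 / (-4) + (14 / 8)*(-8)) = 13.39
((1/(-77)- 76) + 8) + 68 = -1/77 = -0.01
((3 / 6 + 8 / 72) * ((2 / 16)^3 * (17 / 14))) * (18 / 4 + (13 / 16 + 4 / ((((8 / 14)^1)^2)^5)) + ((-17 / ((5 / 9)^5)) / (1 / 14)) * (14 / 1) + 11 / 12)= -89.68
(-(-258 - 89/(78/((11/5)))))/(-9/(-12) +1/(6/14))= 203198/2405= 84.49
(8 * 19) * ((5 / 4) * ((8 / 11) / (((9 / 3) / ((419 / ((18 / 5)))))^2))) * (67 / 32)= 27936144125 / 64152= 435468.02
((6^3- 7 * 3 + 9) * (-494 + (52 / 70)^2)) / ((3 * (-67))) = 613496 / 1225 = 500.81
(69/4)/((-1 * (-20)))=69/80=0.86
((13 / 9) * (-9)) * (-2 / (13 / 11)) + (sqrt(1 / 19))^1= 22.23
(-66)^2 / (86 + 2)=99 / 2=49.50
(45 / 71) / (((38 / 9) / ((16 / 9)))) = 360 / 1349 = 0.27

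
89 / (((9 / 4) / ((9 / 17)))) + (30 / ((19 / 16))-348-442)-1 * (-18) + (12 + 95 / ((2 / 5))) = -307687 / 646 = -476.30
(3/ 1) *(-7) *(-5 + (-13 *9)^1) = 2562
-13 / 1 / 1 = -13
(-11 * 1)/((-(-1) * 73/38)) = -418/73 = -5.73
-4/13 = -0.31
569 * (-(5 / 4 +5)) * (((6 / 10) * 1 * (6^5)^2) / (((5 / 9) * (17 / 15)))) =-3483531982080 / 17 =-204913646004.71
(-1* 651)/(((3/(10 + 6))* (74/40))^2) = -22220800/4107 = -5410.47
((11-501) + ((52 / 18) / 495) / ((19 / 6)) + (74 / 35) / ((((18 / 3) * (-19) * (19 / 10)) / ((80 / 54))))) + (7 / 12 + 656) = 7500869197 / 45031140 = 166.57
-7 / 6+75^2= 5623.83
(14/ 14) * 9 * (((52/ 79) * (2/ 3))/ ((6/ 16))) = 832/ 79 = 10.53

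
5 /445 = 1 /89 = 0.01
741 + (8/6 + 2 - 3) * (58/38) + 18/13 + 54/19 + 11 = 560741/741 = 756.74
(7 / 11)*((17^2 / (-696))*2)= -2023 / 3828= -0.53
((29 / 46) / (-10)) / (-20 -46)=29 / 30360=0.00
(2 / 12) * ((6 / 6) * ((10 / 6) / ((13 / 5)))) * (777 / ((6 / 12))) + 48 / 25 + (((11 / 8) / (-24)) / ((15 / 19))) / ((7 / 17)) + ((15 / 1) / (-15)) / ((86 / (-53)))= 168.39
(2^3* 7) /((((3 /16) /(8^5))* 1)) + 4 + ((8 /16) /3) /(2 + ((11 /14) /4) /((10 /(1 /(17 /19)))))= 188384446540 /19249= 9786713.42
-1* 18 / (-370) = 0.05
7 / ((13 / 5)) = 35 / 13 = 2.69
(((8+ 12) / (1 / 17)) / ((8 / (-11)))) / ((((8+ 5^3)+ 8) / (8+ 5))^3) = -2054195 / 5606442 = -0.37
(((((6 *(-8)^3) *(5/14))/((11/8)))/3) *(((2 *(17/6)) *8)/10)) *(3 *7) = -25320.73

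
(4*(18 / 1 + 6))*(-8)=-768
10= 10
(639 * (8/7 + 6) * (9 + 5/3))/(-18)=-56800/21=-2704.76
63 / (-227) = -63 / 227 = -0.28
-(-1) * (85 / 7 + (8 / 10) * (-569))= -15507 / 35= -443.06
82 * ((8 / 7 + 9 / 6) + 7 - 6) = 298.71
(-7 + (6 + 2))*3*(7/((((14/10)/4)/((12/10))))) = 72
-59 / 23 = -2.57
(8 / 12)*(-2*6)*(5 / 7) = -40 / 7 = -5.71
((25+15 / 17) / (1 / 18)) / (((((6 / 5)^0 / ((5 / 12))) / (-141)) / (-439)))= 204266700 / 17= 12015688.24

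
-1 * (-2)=2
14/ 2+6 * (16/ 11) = 15.73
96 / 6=16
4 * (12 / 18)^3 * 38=1216 / 27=45.04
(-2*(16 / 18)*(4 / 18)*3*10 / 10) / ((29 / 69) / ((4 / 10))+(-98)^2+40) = -1472 / 11979153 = -0.00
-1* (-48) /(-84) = -0.57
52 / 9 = 5.78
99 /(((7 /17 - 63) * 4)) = -1683 /4256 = -0.40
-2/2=-1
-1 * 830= -830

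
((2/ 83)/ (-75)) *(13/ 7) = -26/ 43575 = -0.00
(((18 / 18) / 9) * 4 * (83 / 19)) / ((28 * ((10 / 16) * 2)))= 332 / 5985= 0.06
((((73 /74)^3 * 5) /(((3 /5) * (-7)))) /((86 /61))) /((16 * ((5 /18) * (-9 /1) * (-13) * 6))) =-118650185 /456664755456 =-0.00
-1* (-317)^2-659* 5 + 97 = -103687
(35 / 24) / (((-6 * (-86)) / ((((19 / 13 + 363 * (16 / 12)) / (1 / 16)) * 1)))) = 220885 / 10062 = 21.95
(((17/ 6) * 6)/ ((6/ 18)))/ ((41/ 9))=459/ 41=11.20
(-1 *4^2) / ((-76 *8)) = 1 / 38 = 0.03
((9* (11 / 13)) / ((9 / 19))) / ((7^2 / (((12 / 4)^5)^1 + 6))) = 52041 / 637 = 81.70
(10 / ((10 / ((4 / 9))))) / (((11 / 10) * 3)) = 40 / 297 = 0.13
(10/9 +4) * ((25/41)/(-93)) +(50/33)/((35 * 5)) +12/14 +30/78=41802295/34351317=1.22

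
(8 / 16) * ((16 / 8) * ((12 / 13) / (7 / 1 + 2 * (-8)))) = -4 / 39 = -0.10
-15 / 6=-5 / 2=-2.50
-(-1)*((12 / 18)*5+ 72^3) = 373251.33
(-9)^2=81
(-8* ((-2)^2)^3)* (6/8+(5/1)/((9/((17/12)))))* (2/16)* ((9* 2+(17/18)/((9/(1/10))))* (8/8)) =-19373528/10935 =-1771.70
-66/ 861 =-0.08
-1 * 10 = -10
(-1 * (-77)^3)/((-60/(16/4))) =-456533/15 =-30435.53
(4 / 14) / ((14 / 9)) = 9 / 49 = 0.18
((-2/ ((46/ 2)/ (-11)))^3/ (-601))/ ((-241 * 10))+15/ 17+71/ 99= 23720303776912/ 14829589961505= 1.60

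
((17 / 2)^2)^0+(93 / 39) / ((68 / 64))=717 / 221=3.24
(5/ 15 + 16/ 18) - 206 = -1843/ 9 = -204.78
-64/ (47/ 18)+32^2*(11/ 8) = 65024/ 47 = 1383.49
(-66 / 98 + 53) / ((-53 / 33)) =-84612 / 2597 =-32.58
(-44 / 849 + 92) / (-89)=-78064 / 75561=-1.03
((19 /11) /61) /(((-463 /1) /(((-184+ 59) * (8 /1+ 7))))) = 35625 /310673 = 0.11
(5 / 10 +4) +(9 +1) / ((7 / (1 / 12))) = 97 / 21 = 4.62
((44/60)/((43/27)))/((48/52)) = 0.50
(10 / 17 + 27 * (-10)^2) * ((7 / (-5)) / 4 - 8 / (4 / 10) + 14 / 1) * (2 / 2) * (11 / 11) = -583057 / 34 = -17148.74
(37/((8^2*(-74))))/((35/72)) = -0.02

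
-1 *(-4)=4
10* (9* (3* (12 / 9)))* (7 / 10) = 252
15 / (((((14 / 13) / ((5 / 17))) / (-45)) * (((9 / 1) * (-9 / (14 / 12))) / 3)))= 1625 / 204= 7.97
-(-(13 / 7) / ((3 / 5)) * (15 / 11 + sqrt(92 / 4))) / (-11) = -1.73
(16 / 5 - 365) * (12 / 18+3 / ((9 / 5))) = -4221 / 5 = -844.20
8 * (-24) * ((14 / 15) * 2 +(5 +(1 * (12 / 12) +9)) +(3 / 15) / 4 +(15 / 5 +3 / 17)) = -65584 / 17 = -3857.88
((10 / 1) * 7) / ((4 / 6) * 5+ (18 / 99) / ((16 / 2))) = 9240 / 443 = 20.86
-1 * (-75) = 75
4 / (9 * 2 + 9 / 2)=8 / 45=0.18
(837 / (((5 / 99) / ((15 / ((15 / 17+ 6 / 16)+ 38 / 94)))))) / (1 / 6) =9533885328 / 10621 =897644.79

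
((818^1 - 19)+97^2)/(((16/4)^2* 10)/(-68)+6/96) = -2776576/623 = -4456.78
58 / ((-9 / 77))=-4466 / 9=-496.22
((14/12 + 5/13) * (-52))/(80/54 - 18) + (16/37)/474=9551225/1955487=4.88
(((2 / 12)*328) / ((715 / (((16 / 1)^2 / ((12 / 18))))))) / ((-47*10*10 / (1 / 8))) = -656 / 840125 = -0.00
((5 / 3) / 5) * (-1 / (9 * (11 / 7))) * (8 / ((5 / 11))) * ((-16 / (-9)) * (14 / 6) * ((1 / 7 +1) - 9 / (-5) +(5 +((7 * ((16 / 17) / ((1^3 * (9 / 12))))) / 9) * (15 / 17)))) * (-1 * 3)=718124288 / 15801075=45.45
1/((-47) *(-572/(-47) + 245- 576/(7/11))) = 7/213183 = 0.00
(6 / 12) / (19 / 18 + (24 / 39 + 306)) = 117 / 71995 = 0.00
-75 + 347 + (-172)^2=29856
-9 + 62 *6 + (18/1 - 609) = -228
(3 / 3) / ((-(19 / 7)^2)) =-0.14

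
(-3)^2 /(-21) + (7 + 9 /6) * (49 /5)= 5801 /70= 82.87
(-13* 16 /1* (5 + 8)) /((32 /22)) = -1859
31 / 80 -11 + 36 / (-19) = -19011 / 1520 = -12.51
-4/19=-0.21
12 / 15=4 / 5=0.80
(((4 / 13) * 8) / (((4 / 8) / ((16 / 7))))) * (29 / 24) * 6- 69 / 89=654457 / 8099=80.81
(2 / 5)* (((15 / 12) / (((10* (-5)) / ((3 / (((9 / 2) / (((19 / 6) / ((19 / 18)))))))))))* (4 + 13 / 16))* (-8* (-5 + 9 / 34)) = -12397 / 3400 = -3.65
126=126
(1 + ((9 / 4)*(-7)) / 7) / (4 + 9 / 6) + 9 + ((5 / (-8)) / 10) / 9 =13885 / 1584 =8.77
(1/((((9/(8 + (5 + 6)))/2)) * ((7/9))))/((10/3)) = 57/35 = 1.63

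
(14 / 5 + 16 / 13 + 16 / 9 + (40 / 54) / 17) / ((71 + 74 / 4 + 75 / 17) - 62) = 349196 / 1904175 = 0.18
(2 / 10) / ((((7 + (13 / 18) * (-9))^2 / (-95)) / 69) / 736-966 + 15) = -3859584 / 18352321921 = -0.00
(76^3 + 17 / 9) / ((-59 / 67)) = -264703667 / 531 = -498500.31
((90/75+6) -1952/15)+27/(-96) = -59143/480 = -123.21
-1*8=-8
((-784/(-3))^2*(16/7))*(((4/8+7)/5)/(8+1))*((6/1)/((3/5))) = 260171.85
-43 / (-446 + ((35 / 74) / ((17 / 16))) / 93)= 2515371 / 26089382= 0.10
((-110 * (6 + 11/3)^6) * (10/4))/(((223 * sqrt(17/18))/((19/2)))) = -3107951852225 * sqrt(34)/1842426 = -9836117.02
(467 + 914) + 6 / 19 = 26245 / 19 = 1381.32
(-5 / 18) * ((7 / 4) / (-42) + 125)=-14995 / 432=-34.71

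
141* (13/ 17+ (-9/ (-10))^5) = 324840453/ 1700000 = 191.08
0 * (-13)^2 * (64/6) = 0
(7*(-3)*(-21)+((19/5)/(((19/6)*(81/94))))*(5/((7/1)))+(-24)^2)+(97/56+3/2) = 220585/216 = 1021.23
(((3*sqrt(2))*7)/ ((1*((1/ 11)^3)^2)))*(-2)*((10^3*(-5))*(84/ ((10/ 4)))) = 12500134416000*sqrt(2) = 17677859622593.89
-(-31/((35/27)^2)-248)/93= 10529/3675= 2.87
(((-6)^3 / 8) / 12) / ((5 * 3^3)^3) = -1 / 1093500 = -0.00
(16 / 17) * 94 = 1504 / 17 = 88.47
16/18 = 8/9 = 0.89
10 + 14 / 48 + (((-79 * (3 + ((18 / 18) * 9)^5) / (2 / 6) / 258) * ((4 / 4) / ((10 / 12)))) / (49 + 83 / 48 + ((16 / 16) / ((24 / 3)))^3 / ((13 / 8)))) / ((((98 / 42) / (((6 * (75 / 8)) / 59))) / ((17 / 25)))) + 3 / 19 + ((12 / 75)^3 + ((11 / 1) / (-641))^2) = -325452841081110596376821 / 940446281756695875000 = -346.06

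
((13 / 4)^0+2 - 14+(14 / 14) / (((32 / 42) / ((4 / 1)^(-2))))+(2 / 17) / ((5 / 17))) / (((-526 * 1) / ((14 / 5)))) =0.06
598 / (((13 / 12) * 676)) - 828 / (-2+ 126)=-30705 / 5239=-5.86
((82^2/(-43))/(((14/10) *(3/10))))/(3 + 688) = -336200/623973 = -0.54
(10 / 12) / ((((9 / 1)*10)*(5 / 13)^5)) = 371293 / 337500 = 1.10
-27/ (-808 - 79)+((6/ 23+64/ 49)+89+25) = 115556857/ 999649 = 115.60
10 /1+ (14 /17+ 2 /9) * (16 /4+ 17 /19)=14650 /969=15.12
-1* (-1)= 1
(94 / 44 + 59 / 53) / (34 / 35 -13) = -315 / 1166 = -0.27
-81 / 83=-0.98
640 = 640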